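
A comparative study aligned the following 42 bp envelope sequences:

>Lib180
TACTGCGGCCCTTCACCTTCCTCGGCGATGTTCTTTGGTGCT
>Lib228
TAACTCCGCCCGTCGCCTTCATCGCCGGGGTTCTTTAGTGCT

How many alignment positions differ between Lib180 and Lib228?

11

Differing sites — 3:C/A; 4:T/C; 5:G/T; 7:G/C; 12:T/G; 15:A/G; 21:C/A; 25:G/C; 28:A/G; 29:T/G; 37:G/A.
That gives 11 mismatches out of 42 aligned sites, so the Hamming distance is 11.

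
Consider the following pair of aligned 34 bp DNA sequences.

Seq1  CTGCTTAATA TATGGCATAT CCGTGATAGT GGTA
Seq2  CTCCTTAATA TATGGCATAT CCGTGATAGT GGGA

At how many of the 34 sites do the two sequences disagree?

2

Mismatches occur at site 3 (G/C), site 33 (T/G).
That gives 2 mismatches out of 34 aligned sites, so the Hamming distance is 2.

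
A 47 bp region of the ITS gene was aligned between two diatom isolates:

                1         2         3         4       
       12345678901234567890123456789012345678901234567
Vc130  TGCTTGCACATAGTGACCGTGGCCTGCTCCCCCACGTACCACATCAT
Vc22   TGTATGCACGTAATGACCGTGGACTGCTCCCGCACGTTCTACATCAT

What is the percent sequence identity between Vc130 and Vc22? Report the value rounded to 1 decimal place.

The sequences differ at positions 3 (C/T), 4 (T/A), 10 (A/G), 13 (G/A), 23 (C/A), 32 (C/G), 38 (A/T), 40 (C/T).
39 of the 47 sites match, so the percent identity is 39/47 × 100 = 83.0%.

83.0%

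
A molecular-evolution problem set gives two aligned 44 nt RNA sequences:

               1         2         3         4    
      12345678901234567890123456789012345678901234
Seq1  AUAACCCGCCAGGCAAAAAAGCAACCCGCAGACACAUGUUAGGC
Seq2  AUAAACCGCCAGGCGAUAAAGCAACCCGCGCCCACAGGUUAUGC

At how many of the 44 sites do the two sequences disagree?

Mismatches occur at site 5 (C→A), site 15 (A→G), site 17 (A→U), site 30 (A→G), site 31 (G→C), site 32 (A→C), site 37 (U→G), site 42 (G→U).
That gives 8 mismatches out of 44 aligned sites, so the Hamming distance is 8.

8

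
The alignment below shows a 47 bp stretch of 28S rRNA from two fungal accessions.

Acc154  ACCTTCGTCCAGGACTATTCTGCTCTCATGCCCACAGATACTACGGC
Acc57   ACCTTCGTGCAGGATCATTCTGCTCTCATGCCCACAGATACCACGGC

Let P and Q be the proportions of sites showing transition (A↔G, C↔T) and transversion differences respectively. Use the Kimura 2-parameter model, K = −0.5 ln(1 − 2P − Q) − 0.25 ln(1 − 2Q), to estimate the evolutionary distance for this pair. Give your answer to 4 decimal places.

Mismatches occur at site 9 (C↔G, transversion), site 15 (C↔T, transition), site 16 (T↔C, transition), site 42 (T↔C, transition).
Of the 4 differences, 3 transitions and 1 transversion over 47 sites: P = 3/47 = 0.063830, Q = 1/47 = 0.021277.
d = −0.5·ln(0.851063) − 0.25·ln(0.957446) = −0.5·(-0.161269) − 0.25·(-0.043486) = 0.0915.

0.0915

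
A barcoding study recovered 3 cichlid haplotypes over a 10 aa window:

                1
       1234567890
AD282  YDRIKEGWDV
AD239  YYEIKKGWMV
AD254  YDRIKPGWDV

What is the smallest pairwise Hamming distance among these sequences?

Pairwise Hamming distances:
  AD282 vs AD239: 4
  AD282 vs AD254: 1
  AD239 vs AD254: 4
The smallest is 1, between AD282 and AD254.

1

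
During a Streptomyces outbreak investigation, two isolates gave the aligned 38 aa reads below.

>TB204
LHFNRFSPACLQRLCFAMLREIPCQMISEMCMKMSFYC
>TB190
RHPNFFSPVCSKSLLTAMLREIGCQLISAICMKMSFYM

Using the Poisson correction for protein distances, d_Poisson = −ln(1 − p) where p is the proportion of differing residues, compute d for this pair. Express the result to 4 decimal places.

The sequences differ at positions 1 (L/R), 3 (F/P), 5 (R/F), 9 (A/V), 11 (L/S), 12 (Q/K), 13 (R/S), 15 (C/L), 16 (F/T), 23 (P/G), 26 (M/L), 29 (E/A), 30 (M/I), 38 (C/M).
p = 14/38 = 0.368421.
d = −ln(1 − 0.368421) = −ln(0.631579) = 0.4595.

0.4595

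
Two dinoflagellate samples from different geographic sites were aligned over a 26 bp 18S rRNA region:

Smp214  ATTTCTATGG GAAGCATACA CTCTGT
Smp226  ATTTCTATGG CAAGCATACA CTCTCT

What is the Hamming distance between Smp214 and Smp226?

2

Differing sites — 11:G/C; 25:G/C.
That gives 2 mismatches out of 26 aligned sites, so the Hamming distance is 2.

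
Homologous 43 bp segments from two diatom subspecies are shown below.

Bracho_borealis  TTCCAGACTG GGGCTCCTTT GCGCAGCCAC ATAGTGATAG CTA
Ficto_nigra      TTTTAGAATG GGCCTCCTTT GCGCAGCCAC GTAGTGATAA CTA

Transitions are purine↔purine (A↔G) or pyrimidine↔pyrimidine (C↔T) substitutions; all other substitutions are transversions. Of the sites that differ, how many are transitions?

The sequences differ at positions 3 (C/T, transition), 4 (C/T, transition), 8 (C/A, transversion), 13 (G/C, transversion), 31 (A/G, transition), 40 (G/A, transition).
Of the 6 differences, 4 transitions and 2 transversions, so the answer is 4.

4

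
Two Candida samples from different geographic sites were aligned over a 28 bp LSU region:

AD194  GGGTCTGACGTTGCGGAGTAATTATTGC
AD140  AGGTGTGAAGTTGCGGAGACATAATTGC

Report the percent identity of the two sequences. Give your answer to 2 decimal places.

78.57%

The sequences differ at positions 1 (G/A), 5 (C/G), 9 (C/A), 19 (T/A), 20 (A/C), 23 (T/A).
22 of the 28 sites match, so the percent identity is 22/28 × 100 = 78.57%.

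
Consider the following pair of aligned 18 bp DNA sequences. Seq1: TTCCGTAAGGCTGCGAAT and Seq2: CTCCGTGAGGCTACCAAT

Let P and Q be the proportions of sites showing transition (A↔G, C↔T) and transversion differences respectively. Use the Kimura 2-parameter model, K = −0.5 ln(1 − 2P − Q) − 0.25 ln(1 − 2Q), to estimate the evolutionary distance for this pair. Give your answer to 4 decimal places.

0.2757

Mismatches occur at site 1 (T↔C, transition), site 7 (A↔G, transition), site 13 (G↔A, transition), site 15 (G↔C, transversion).
Of the 4 differences, 3 transitions and 1 transversion over 18 sites: P = 3/18 = 0.166667, Q = 1/18 = 0.055556.
d = −0.5·ln(0.611110) − 0.25·ln(0.888888) = −0.5·(-0.492478) − 0.25·(-0.117784) = 0.2757.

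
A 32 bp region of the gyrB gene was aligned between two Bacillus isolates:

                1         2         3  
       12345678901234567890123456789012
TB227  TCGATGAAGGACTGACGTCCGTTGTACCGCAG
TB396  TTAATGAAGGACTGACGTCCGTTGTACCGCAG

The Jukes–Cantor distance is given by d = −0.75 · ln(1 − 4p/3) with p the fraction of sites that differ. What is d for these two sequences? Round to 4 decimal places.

Differing sites — 2:C/T; 3:G/A.
p = 2/32 = 0.062500.
d = −0.75 · ln(1 − (4/3)·0.062500) = −0.75 · ln(0.916667) = −0.75 · (-0.087011) = 0.0653.

0.0653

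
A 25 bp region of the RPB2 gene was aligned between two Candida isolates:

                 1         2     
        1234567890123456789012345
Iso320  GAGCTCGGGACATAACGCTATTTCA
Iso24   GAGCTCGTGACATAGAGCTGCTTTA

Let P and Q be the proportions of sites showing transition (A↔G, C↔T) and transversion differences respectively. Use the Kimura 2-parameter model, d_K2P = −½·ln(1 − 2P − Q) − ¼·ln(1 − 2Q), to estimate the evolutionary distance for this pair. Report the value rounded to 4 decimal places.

0.2990

The sequences differ at positions 8 (G/T, transversion), 15 (A/G, transition), 16 (C/A, transversion), 20 (A/G, transition), 21 (T/C, transition), 24 (C/T, transition).
Of the 6 differences, 4 transitions and 2 transversions over 25 sites: P = 4/25 = 0.160000, Q = 2/25 = 0.080000.
d = −0.5·ln(0.600000) − 0.25·ln(0.840000) = −0.5·(-0.510826) − 0.25·(-0.174353) = 0.2990.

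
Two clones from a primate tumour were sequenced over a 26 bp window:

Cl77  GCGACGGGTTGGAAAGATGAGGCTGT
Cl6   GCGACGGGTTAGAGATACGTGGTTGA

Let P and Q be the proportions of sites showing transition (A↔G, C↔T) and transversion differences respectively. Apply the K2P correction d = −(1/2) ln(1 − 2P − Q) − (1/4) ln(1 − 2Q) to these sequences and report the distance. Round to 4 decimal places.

The sequences differ at positions 11 (G/A, transition), 14 (A/G, transition), 16 (G/T, transversion), 18 (T/C, transition), 20 (A/T, transversion), 23 (C/T, transition), 26 (T/A, transversion).
Of the 7 differences, 4 transitions and 3 transversions over 26 sites: P = 4/26 = 0.153846, Q = 3/26 = 0.115385.
d = −0.5·ln(0.576923) − 0.25·ln(0.769230) = −0.5·(-0.550046) − 0.25·(-0.262365) = 0.3406.

0.3406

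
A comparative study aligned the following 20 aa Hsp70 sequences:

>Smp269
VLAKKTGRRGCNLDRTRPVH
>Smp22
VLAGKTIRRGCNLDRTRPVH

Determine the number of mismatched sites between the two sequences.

Differing sites — 4:K/G; 7:G/I.
That gives 2 mismatches out of 20 aligned sites, so the Hamming distance is 2.

2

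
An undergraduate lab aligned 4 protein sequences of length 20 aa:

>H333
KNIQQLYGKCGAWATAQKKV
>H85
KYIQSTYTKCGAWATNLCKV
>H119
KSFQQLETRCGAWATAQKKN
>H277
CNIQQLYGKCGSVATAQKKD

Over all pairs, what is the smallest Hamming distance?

Pairwise Hamming distances:
  H333 vs H85: 7
  H333 vs H119: 6
  H333 vs H277: 4
  H85 vs H119: 10
  H85 vs H277: 11
  H119 vs H277: 9
The smallest is 4, between H333 and H277.

4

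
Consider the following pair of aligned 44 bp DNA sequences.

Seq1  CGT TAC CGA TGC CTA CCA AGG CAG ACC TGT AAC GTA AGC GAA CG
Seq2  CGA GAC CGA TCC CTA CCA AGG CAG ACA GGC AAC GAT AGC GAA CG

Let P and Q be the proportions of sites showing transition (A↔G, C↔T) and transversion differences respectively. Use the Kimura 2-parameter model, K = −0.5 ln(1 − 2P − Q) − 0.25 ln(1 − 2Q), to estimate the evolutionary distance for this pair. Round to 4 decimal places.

0.2102

The sequences differ at positions 3 (T/A, transversion), 4 (T/G, transversion), 11 (G/C, transversion), 27 (C/A, transversion), 28 (T/G, transversion), 30 (T/C, transition), 35 (T/A, transversion), 36 (A/T, transversion).
Of the 8 differences, 1 transition and 7 transversions over 44 sites: P = 1/44 = 0.022727, Q = 7/44 = 0.159091.
d = −0.5·ln(0.795455) − 0.25·ln(0.681818) = −0.5·(-0.228841) − 0.25·(-0.382993) = 0.2102.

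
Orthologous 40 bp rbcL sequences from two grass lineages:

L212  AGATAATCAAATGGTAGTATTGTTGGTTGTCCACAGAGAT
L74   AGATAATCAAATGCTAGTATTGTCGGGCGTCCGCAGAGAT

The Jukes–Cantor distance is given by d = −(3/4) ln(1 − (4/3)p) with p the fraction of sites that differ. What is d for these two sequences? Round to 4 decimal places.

Differing sites — 14:G/C; 24:T/C; 27:T/G; 28:T/C; 33:A/G.
p = 5/40 = 0.125000.
d = −0.75 · ln(1 − (4/3)·0.125000) = −0.75 · ln(0.833333) = −0.75 · (-0.182322) = 0.1367.

0.1367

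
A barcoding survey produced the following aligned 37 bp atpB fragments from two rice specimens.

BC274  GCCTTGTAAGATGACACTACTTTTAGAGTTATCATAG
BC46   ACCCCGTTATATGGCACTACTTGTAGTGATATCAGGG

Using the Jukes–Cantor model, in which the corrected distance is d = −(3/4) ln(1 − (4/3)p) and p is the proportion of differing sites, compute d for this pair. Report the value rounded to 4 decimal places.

Mismatches occur at site 1 (G↔A), site 4 (T↔C), site 5 (T↔C), site 8 (A↔T), site 10 (G↔T), site 14 (A↔G), site 23 (T↔G), site 27 (A↔T), site 29 (T↔A), site 35 (T↔G), site 36 (A↔G).
p = 11/37 = 0.297297.
d = −0.75 · ln(1 − (4/3)·0.297297) = −0.75 · ln(0.603604) = −0.75 · (-0.504837) = 0.3786.

0.3786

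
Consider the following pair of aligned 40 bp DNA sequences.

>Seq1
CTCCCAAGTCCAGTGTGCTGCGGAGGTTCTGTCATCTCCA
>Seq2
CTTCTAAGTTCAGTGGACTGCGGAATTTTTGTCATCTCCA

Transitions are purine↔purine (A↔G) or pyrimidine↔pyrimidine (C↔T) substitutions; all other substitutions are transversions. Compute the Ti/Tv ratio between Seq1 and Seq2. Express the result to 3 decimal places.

3.000

Differing sites — 3:C/T (Ti); 5:C/T (Ti); 10:C/T (Ti); 16:T/G (Tv); 17:G/A (Ti); 25:G/A (Ti); 26:G/T (Tv); 29:C/T (Ti).
Of the 8 differences, 6 transitions and 2 transversions, so Ti/Tv = 6/2 = 3.000.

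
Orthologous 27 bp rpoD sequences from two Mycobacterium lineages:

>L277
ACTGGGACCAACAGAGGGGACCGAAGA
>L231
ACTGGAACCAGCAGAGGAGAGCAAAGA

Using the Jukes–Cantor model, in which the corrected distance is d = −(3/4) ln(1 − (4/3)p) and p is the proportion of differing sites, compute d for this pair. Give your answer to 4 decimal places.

The sequences differ at positions 6 (G/A), 11 (A/G), 18 (G/A), 21 (C/G), 23 (G/A).
p = 5/27 = 0.185185.
d = −0.75 · ln(1 − (4/3)·0.185185) = −0.75 · ln(0.753087) = −0.75 · (-0.283575) = 0.2127.

0.2127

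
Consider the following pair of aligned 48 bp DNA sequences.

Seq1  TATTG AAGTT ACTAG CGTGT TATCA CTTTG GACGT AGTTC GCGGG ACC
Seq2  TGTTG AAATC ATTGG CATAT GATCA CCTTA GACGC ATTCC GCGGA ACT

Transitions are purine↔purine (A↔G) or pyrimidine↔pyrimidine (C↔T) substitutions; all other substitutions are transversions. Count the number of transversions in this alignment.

Differing sites — 2:A/G (Ti); 8:G/A (Ti); 10:T/C (Ti); 12:C/T (Ti); 14:A/G (Ti); 17:G/A (Ti); 19:G/A (Ti); 21:T/G (Tv); 27:T/C (Ti); 30:G/A (Ti); 35:T/C (Ti); 37:G/T (Tv); 39:T/C (Ti); 45:G/A (Ti); 48:C/T (Ti).
Of the 15 differences, 13 transitions and 2 transversions, so the answer is 2.

2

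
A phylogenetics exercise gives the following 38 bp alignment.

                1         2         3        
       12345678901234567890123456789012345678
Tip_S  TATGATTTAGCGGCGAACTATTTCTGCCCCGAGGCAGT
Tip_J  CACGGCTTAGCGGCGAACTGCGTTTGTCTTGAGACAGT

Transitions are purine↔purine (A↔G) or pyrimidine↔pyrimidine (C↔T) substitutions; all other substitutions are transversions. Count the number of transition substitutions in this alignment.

The sequences differ at positions 1 (T/C, transition), 3 (T/C, transition), 5 (A/G, transition), 6 (T/C, transition), 20 (A/G, transition), 21 (T/C, transition), 22 (T/G, transversion), 24 (C/T, transition), 27 (C/T, transition), 29 (C/T, transition), 30 (C/T, transition), 34 (G/A, transition).
Of the 12 differences, 11 transitions and 1 transversion, so the answer is 11.

11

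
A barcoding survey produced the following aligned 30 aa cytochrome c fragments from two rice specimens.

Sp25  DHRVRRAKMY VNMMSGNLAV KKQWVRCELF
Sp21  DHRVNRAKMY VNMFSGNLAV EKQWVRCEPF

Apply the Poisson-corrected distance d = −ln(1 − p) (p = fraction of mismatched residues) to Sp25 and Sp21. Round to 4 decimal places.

Mismatches occur at site 5 (R↔N), site 14 (M↔F), site 21 (K↔E), site 29 (L↔P).
p = 4/30 = 0.133333.
d = −ln(1 − 0.133333) = −ln(0.866667) = 0.1431.

0.1431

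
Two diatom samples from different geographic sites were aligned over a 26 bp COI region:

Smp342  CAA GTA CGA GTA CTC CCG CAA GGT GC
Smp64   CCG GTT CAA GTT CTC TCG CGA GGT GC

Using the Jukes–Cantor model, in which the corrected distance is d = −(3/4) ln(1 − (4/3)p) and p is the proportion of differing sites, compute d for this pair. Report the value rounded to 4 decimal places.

0.3335

The sequences differ at positions 2 (A/C), 3 (A/G), 6 (A/T), 8 (G/A), 12 (A/T), 16 (C/T), 20 (A/G).
p = 7/26 = 0.269231.
d = −0.75 · ln(1 − (4/3)·0.269231) = −0.75 · ln(0.641025) = −0.75 · (-0.444687) = 0.3335.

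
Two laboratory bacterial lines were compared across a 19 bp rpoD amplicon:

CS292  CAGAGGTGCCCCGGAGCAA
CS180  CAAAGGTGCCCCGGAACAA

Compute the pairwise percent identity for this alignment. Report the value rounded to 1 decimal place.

89.5%

The sequences differ at positions 3 (G/A), 16 (G/A).
17 of the 19 sites match, so the percent identity is 17/19 × 100 = 89.5%.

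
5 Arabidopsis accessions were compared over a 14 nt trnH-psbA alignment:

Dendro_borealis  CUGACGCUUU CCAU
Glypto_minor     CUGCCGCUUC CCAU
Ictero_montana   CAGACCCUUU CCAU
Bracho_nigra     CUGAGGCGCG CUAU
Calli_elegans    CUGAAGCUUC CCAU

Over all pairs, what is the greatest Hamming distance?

7

Pairwise Hamming distances:
  Dendro_borealis vs Glypto_minor: 2
  Dendro_borealis vs Ictero_montana: 2
  Dendro_borealis vs Bracho_nigra: 5
  Dendro_borealis vs Calli_elegans: 2
  Glypto_minor vs Ictero_montana: 4
  Glypto_minor vs Bracho_nigra: 6
  Glypto_minor vs Calli_elegans: 2
  Ictero_montana vs Bracho_nigra: 7
  Ictero_montana vs Calli_elegans: 4
  Bracho_nigra vs Calli_elegans: 5
The largest is 7, between Ictero_montana and Bracho_nigra.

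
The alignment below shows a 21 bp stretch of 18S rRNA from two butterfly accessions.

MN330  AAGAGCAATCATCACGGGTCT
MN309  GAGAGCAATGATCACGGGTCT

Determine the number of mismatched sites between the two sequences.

2

Differing sites — 1:A/G; 10:C/G.
That gives 2 mismatches out of 21 aligned sites, so the Hamming distance is 2.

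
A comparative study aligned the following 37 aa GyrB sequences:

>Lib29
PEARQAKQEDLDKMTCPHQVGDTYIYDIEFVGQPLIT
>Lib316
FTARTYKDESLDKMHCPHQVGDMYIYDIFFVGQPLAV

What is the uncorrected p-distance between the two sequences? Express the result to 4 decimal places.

Differing sites — 1:P/F; 2:E/T; 5:Q/T; 6:A/Y; 8:Q/D; 10:D/S; 15:T/H; 23:T/M; 29:E/F; 36:I/A; 37:T/V.
There are 11 differences over 37 sites, so p = 11/37 = 0.2973.

0.2973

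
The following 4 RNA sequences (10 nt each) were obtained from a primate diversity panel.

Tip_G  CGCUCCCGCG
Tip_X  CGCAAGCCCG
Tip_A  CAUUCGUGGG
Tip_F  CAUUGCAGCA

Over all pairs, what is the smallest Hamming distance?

Pairwise Hamming distances:
  Tip_G vs Tip_X: 4
  Tip_G vs Tip_A: 5
  Tip_G vs Tip_F: 5
  Tip_X vs Tip_A: 7
  Tip_X vs Tip_F: 8
  Tip_A vs Tip_F: 5
The smallest is 4, between Tip_G and Tip_X.

4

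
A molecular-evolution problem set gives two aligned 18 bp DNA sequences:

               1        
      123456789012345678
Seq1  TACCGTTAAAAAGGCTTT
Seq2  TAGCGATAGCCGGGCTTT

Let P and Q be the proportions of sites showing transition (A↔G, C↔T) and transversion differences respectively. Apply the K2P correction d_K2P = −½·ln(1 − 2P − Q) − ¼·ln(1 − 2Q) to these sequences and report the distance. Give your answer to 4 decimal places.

Mismatches occur at site 3 (C→G, transversion), site 6 (T→A, transversion), site 9 (A→G, transition), site 10 (A→C, transversion), site 11 (A→C, transversion), site 12 (A→G, transition).
Of the 6 differences, 2 transitions and 4 transversions over 18 sites: P = 2/18 = 0.111111, Q = 4/18 = 0.222222.
d = −0.5·ln(0.555556) − 0.25·ln(0.555556) = −0.5·(-0.587786) − 0.25·(-0.587786) = 0.4408.

0.4408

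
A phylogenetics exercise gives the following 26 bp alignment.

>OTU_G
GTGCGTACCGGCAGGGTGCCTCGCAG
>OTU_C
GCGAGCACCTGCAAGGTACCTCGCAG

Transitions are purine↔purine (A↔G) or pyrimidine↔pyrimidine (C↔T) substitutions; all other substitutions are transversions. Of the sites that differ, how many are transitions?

Differing sites — 2:T/C (Ti); 4:C/A (Tv); 6:T/C (Ti); 10:G/T (Tv); 14:G/A (Ti); 18:G/A (Ti).
Of the 6 differences, 4 transitions and 2 transversions, so the answer is 4.

4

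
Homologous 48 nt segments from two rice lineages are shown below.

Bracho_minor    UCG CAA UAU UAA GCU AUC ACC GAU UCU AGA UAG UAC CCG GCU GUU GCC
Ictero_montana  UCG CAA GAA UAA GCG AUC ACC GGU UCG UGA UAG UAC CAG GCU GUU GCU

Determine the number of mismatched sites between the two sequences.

8

The sequences differ at positions 7 (U/G), 9 (U/A), 15 (U/G), 23 (A/G), 27 (U/G), 28 (A/U), 38 (C/A), 48 (C/U).
That gives 8 mismatches out of 48 aligned sites, so the Hamming distance is 8.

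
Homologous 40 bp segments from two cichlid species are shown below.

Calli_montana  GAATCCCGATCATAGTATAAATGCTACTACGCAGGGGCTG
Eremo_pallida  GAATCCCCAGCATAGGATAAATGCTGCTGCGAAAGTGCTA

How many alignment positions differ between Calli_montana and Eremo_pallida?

Differing sites — 8:G/C; 10:T/G; 16:T/G; 26:A/G; 29:A/G; 32:C/A; 34:G/A; 36:G/T; 40:G/A.
That gives 9 mismatches out of 40 aligned sites, so the Hamming distance is 9.

9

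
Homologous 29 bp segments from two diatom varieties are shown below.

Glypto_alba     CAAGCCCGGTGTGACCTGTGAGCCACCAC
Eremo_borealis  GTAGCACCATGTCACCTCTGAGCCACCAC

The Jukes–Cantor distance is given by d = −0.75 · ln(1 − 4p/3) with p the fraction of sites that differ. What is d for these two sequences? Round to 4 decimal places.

0.2913

The sequences differ at positions 1 (C/G), 2 (A/T), 6 (C/A), 8 (G/C), 9 (G/A), 13 (G/C), 18 (G/C).
p = 7/29 = 0.241379.
d = −0.75 · ln(1 − (4/3)·0.241379) = −0.75 · ln(0.678161) = −0.75 · (-0.388371) = 0.2913.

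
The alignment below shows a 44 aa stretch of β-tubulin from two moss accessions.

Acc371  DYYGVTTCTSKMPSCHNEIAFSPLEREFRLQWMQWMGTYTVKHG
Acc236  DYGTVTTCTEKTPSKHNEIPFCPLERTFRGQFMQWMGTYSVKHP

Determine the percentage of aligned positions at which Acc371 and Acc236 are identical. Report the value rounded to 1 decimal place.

Differing sites — 3:Y/G; 4:G/T; 10:S/E; 12:M/T; 15:C/K; 20:A/P; 22:S/C; 27:E/T; 30:L/G; 32:W/F; 40:T/S; 44:G/P.
32 of the 44 sites match, so the percent identity is 32/44 × 100 = 72.7%.

72.7%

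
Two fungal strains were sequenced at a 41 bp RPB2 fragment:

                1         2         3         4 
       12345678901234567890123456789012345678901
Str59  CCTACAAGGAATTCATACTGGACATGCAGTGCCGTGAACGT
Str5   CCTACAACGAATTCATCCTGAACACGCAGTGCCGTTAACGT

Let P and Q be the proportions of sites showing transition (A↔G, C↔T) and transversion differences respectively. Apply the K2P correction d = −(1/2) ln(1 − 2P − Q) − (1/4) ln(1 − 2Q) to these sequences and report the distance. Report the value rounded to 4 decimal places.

0.1332

Differing sites — 8:G/C (Tv); 17:A/C (Tv); 21:G/A (Ti); 25:T/C (Ti); 36:G/T (Tv).
Of the 5 differences, 2 transitions and 3 transversions over 41 sites: P = 2/41 = 0.048780, Q = 3/41 = 0.073171.
d = −0.5·ln(0.829269) − 0.25·ln(0.853658) = −0.5·(-0.187211) − 0.25·(-0.158225) = 0.1332.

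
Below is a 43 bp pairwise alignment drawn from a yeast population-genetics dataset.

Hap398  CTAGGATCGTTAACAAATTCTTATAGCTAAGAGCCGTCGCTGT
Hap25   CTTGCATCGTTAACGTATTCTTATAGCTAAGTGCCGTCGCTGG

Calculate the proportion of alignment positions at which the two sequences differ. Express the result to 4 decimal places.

Differing sites — 3:A/T; 5:G/C; 15:A/G; 16:A/T; 32:A/T; 43:T/G.
There are 6 differences over 43 sites, so p = 6/43 = 0.1395.

0.1395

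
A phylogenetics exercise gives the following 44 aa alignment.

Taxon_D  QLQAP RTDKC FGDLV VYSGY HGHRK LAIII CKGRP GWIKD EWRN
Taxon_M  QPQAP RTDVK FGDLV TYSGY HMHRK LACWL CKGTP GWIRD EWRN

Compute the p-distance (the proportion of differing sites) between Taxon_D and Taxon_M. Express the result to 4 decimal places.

The sequences differ at positions 2 (L/P), 9 (K/V), 10 (C/K), 16 (V/T), 22 (G/M), 28 (I/C), 29 (I/W), 30 (I/L), 34 (R/T), 39 (K/R).
There are 10 differences over 44 sites, so p = 10/44 = 0.2273.

0.2273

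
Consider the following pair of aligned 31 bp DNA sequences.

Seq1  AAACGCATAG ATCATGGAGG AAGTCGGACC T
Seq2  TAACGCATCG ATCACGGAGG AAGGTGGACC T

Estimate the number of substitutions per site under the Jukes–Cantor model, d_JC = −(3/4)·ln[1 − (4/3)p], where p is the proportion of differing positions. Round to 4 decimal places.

The sequences differ at positions 1 (A/T), 9 (A/C), 15 (T/C), 24 (T/G), 25 (C/T).
p = 5/31 = 0.161290.
d = −0.75 · ln(1 − (4/3)·0.161290) = −0.75 · ln(0.784947) = −0.75 · (-0.242139) = 0.1816.

0.1816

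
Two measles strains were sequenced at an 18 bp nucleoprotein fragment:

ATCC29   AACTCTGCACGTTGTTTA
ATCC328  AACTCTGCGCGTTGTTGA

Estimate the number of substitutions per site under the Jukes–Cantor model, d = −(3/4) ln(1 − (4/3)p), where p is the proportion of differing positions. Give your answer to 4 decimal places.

0.1203

Differing sites — 9:A/G; 17:T/G.
p = 2/18 = 0.111111.
d = −0.75 · ln(1 − (4/3)·0.111111) = −0.75 · ln(0.851852) = −0.75 · (-0.160342) = 0.1203.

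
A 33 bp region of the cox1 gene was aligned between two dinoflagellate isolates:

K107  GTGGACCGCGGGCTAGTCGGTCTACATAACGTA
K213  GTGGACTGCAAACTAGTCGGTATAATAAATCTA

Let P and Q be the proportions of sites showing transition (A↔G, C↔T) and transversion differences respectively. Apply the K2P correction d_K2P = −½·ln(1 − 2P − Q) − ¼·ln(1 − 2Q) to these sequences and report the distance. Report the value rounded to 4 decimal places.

0.3933

Mismatches occur at site 7 (C→T, transition), site 10 (G→A, transition), site 11 (G→A, transition), site 12 (G→A, transition), site 22 (C→A, transversion), site 25 (C→A, transversion), site 26 (A→T, transversion), site 27 (T→A, transversion), site 30 (C→T, transition), site 31 (G→C, transversion).
Of the 10 differences, 5 transitions and 5 transversions over 33 sites: P = 5/33 = 0.151515, Q = 5/33 = 0.151515.
d = −0.5·ln(0.545455) − 0.25·ln(0.696970) = −0.5·(-0.606135) − 0.25·(-0.361013) = 0.3933.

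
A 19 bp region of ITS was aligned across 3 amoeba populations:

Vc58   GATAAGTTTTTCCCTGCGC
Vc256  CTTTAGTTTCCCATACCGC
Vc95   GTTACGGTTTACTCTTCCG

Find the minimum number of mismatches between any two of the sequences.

Pairwise Hamming distances:
  Vc58 vs Vc256: 9
  Vc58 vs Vc95: 8
  Vc256 vs Vc95: 12
The smallest is 8, between Vc58 and Vc95.

8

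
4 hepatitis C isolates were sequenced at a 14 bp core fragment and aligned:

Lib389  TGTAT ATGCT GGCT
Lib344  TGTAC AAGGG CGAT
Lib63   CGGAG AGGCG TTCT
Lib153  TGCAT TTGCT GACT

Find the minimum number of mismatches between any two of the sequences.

Pairwise Hamming distances:
  Lib389 vs Lib344: 6
  Lib389 vs Lib63: 7
  Lib389 vs Lib153: 3
  Lib344 vs Lib63: 8
  Lib344 vs Lib153: 9
  Lib63 vs Lib153: 8
The smallest is 3, between Lib389 and Lib153.

3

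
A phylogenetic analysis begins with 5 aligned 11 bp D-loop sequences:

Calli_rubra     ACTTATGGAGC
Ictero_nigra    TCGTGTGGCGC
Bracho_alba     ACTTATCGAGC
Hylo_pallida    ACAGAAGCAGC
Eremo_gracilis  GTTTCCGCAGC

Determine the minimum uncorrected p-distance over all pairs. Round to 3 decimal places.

Pairwise Hamming distances:
  Calli_rubra vs Ictero_nigra: 4
  Calli_rubra vs Bracho_alba: 1
  Calli_rubra vs Hylo_pallida: 4
  Calli_rubra vs Eremo_gracilis: 5
  Ictero_nigra vs Bracho_alba: 5
  Ictero_nigra vs Hylo_pallida: 7
  Ictero_nigra vs Eremo_gracilis: 7
  Bracho_alba vs Hylo_pallida: 5
  Bracho_alba vs Eremo_gracilis: 6
  Hylo_pallida vs Eremo_gracilis: 6
The smallest is 1 mismatch, between Calli_rubra and Bracho_alba; p = 1/11 = 0.091.

0.091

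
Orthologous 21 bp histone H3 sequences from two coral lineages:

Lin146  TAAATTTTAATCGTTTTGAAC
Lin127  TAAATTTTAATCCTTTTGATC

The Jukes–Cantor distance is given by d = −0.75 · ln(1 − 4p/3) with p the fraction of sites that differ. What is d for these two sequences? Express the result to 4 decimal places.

0.1019

Differing sites — 13:G/C; 20:A/T.
p = 2/21 = 0.095238.
d = −0.75 · ln(1 − (4/3)·0.095238) = −0.75 · ln(0.873016) = −0.75 · (-0.135801) = 0.1019.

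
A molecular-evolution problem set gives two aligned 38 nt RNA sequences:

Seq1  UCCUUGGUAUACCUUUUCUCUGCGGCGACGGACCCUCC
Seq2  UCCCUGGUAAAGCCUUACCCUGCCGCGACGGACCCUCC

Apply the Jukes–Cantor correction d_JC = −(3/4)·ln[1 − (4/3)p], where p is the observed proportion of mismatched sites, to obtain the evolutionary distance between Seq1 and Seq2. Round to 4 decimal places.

0.2114

The sequences differ at positions 4 (U/C), 10 (U/A), 12 (C/G), 14 (U/C), 17 (U/A), 19 (U/C), 24 (G/C).
p = 7/38 = 0.184211.
d = −0.75 · ln(1 − (4/3)·0.184211) = −0.75 · ln(0.754385) = −0.75 · (-0.281852) = 0.2114.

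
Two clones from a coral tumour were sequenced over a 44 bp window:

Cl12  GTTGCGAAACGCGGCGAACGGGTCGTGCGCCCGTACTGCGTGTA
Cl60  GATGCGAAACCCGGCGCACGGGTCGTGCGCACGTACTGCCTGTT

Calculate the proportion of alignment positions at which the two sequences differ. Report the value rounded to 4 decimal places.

Mismatches occur at site 2 (T↔A), site 11 (G↔C), site 17 (A↔C), site 31 (C↔A), site 40 (G↔C), site 44 (A↔T).
There are 6 differences over 44 sites, so p = 6/44 = 0.1364.

0.1364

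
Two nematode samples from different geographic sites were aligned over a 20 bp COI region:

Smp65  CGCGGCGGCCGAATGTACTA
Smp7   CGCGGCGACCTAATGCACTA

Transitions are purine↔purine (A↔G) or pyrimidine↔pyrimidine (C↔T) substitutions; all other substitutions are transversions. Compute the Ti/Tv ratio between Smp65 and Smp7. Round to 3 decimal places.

2.000

The sequences differ at positions 8 (G/A, transition), 11 (G/T, transversion), 16 (T/C, transition).
Of the 3 differences, 2 transitions and 1 transversion, so Ti/Tv = 2/1 = 2.000.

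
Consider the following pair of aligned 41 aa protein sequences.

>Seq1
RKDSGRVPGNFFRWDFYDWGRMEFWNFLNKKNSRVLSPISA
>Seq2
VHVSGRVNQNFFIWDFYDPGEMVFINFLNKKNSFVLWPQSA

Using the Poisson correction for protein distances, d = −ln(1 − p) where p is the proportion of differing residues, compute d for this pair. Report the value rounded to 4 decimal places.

Mismatches occur at site 1 (R→V), site 2 (K→H), site 3 (D→V), site 8 (P→N), site 9 (G→Q), site 13 (R→I), site 19 (W→P), site 21 (R→E), site 23 (E→V), site 25 (W→I), site 34 (R→F), site 37 (S→W), site 39 (I→Q).
p = 13/41 = 0.317073.
d = −ln(1 − 0.317073) = −ln(0.682927) = 0.3814.

0.3814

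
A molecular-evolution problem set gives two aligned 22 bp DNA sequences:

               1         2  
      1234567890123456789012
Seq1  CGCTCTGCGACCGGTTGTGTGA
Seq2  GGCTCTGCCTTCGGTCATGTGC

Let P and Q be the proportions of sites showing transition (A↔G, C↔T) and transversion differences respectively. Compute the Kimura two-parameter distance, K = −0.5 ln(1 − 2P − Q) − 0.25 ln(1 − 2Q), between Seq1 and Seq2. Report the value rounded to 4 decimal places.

The sequences differ at positions 1 (C/G, transversion), 9 (G/C, transversion), 10 (A/T, transversion), 11 (C/T, transition), 16 (T/C, transition), 17 (G/A, transition), 22 (A/C, transversion).
Of the 7 differences, 3 transitions and 4 transversions over 22 sites: P = 3/22 = 0.136364, Q = 4/22 = 0.181818.
d = −0.5·ln(0.545454) − 0.25·ln(0.636364) = −0.5·(-0.606137) − 0.25·(-0.451985) = 0.4161.

0.4161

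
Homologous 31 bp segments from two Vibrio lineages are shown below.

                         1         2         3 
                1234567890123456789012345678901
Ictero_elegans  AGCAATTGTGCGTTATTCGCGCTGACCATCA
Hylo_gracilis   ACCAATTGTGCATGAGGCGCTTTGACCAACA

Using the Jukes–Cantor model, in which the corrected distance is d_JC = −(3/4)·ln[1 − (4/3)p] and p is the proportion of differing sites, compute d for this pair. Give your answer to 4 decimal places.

Differing sites — 2:G/C; 12:G/A; 14:T/G; 16:T/G; 17:T/G; 21:G/T; 22:C/T; 29:T/A.
p = 8/31 = 0.258065.
d = −0.75 · ln(1 − (4/3)·0.258065) = −0.75 · ln(0.655913) = −0.75 · (-0.421727) = 0.3163.

0.3163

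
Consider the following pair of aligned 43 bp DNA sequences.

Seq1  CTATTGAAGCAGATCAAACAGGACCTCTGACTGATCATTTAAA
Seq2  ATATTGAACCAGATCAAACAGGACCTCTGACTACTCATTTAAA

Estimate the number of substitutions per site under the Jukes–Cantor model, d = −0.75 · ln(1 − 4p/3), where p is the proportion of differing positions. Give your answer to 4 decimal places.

0.0993

Differing sites — 1:C/A; 9:G/C; 33:G/A; 34:A/C.
p = 4/43 = 0.093023.
d = −0.75 · ln(1 − (4/3)·0.093023) = −0.75 · ln(0.875969) = −0.75 · (-0.132425) = 0.0993.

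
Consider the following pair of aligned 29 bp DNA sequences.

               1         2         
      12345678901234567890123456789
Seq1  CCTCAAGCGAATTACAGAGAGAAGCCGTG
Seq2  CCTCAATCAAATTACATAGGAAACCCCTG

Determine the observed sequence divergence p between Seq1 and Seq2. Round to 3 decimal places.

The sequences differ at positions 7 (G/T), 9 (G/A), 17 (G/T), 20 (A/G), 21 (G/A), 24 (G/C), 27 (G/C).
There are 7 differences over 29 sites, so p = 7/29 = 0.241.

0.241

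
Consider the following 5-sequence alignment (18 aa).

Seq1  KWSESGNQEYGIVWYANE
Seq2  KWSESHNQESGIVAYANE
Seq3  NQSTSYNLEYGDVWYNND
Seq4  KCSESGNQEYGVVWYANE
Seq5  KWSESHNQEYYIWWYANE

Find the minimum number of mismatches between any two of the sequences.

Pairwise Hamming distances:
  Seq1 vs Seq2: 3
  Seq1 vs Seq3: 8
  Seq1 vs Seq4: 2
  Seq1 vs Seq5: 3
  Seq2 vs Seq3: 10
  Seq2 vs Seq4: 5
  Seq2 vs Seq5: 4
  Seq3 vs Seq4: 8
  Seq3 vs Seq5: 10
  Seq4 vs Seq5: 5
The smallest is 2, between Seq1 and Seq4.

2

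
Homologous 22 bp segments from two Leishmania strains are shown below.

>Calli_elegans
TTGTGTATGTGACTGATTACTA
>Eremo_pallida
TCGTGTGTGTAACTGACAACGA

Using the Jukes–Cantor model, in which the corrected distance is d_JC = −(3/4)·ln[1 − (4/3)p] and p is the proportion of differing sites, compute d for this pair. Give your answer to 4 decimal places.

0.3390

Mismatches occur at site 2 (T↔C), site 7 (A↔G), site 11 (G↔A), site 17 (T↔C), site 18 (T↔A), site 21 (T↔G).
p = 6/22 = 0.272727.
d = −0.75 · ln(1 − (4/3)·0.272727) = −0.75 · ln(0.636364) = −0.75 · (-0.451985) = 0.3390.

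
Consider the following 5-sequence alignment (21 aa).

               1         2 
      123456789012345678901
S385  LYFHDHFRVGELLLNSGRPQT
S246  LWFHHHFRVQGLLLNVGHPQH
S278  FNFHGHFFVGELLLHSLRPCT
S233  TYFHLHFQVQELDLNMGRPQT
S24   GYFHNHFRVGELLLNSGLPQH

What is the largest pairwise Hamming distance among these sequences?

12

Pairwise Hamming distances:
  S385 vs S246: 7
  S385 vs S278: 7
  S385 vs S233: 6
  S385 vs S24: 4
  S246 vs S278: 12
  S246 vs S233: 9
  S246 vs S24: 7
  S278 vs S233: 10
  S278 vs S24: 9
  S233 vs S24: 8
The largest is 12, between S246 and S278.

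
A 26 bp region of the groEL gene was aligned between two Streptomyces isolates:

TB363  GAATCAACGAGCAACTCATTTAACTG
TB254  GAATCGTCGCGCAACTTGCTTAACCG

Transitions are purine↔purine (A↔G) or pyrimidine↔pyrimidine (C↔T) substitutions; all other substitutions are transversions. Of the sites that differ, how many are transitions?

5

Mismatches occur at site 6 (A→G, transition), site 7 (A→T, transversion), site 10 (A→C, transversion), site 17 (C→T, transition), site 18 (A→G, transition), site 19 (T→C, transition), site 25 (T→C, transition).
Of the 7 differences, 5 transitions and 2 transversions, so the answer is 5.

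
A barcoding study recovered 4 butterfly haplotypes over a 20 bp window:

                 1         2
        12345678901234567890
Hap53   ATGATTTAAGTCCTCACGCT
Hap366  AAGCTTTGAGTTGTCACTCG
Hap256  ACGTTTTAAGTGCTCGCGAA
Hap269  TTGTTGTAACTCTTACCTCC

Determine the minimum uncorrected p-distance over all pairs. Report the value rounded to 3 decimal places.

0.300

Pairwise Hamming distances:
  Hap53 vs Hap366: 7
  Hap53 vs Hap256: 6
  Hap53 vs Hap269: 9
  Hap366 vs Hap256: 9
  Hap366 vs Hap269: 11
  Hap256 vs Hap269: 11
The smallest is 6 mismatches, between Hap53 and Hap256; p = 6/20 = 0.300.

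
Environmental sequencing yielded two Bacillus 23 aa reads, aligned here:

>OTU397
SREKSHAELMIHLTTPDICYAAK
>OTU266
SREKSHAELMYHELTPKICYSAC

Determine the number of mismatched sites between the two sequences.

The sequences differ at positions 11 (I/Y), 13 (L/E), 14 (T/L), 17 (D/K), 21 (A/S), 23 (K/C).
That gives 6 mismatches out of 23 aligned sites, so the Hamming distance is 6.

6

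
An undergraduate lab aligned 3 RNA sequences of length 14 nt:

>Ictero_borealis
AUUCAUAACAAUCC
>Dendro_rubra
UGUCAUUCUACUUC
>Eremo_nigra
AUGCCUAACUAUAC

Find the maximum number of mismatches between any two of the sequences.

10

Pairwise Hamming distances:
  Ictero_borealis vs Dendro_rubra: 7
  Ictero_borealis vs Eremo_nigra: 4
  Dendro_rubra vs Eremo_nigra: 10
The largest is 10, between Dendro_rubra and Eremo_nigra.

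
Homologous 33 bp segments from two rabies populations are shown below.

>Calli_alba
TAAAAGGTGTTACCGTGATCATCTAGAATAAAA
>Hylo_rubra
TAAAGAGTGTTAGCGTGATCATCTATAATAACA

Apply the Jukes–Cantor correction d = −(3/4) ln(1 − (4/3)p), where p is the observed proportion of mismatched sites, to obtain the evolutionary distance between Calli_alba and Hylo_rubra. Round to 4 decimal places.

0.1693

The sequences differ at positions 5 (A/G), 6 (G/A), 13 (C/G), 26 (G/T), 32 (A/C).
p = 5/33 = 0.151515.
d = −0.75 · ln(1 − (4/3)·0.151515) = −0.75 · ln(0.797980) = −0.75 · (-0.225672) = 0.1693.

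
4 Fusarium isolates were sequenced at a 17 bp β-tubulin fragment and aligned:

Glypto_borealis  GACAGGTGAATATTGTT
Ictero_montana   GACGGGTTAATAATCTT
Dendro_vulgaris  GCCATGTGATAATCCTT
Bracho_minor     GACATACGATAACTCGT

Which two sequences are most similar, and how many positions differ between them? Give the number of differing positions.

Pairwise Hamming distances:
  Glypto_borealis vs Ictero_montana: 4
  Glypto_borealis vs Dendro_vulgaris: 6
  Glypto_borealis vs Bracho_minor: 8
  Ictero_montana vs Dendro_vulgaris: 8
  Ictero_montana vs Bracho_minor: 9
  Dendro_vulgaris vs Bracho_minor: 6
The smallest is 4, between Glypto_borealis and Ictero_montana.

4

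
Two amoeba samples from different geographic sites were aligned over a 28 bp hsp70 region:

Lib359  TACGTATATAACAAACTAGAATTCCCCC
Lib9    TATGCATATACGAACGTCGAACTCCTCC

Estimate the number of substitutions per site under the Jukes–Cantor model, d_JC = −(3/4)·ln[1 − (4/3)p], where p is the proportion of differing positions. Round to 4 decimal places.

Mismatches occur at site 3 (C→T), site 5 (T→C), site 11 (A→C), site 12 (C→G), site 15 (A→C), site 16 (C→G), site 18 (A→C), site 22 (T→C), site 26 (C→T).
p = 9/28 = 0.321429.
d = −0.75 · ln(1 − (4/3)·0.321429) = −0.75 · ln(0.571428) = −0.75 · (-0.559617) = 0.4197.

0.4197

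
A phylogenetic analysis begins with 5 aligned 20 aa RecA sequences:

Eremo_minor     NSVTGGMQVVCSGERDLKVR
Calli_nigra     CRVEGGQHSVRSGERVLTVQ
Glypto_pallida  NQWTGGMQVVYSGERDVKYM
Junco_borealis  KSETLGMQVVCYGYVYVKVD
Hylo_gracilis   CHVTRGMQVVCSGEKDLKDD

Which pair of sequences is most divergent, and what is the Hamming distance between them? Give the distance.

16

Pairwise Hamming distances:
  Eremo_minor vs Calli_nigra: 10
  Eremo_minor vs Glypto_pallida: 6
  Eremo_minor vs Junco_borealis: 9
  Eremo_minor vs Hylo_gracilis: 6
  Calli_nigra vs Glypto_pallida: 13
  Calli_nigra vs Junco_borealis: 16
  Calli_nigra vs Hylo_gracilis: 12
  Glypto_pallida vs Junco_borealis: 11
  Glypto_pallida vs Hylo_gracilis: 9
  Junco_borealis vs Hylo_gracilis: 10
The largest is 16, between Calli_nigra and Junco_borealis.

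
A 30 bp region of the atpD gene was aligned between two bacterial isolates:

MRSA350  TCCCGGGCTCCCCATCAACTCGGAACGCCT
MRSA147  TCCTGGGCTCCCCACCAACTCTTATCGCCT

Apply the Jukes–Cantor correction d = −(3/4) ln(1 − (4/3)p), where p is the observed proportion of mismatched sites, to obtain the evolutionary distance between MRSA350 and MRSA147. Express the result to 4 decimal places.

0.1885

Mismatches occur at site 4 (C→T), site 15 (T→C), site 22 (G→T), site 23 (G→T), site 25 (A→T).
p = 5/30 = 0.166667.
d = −0.75 · ln(1 − (4/3)·0.166667) = −0.75 · ln(0.777777) = −0.75 · (-0.251315) = 0.1885.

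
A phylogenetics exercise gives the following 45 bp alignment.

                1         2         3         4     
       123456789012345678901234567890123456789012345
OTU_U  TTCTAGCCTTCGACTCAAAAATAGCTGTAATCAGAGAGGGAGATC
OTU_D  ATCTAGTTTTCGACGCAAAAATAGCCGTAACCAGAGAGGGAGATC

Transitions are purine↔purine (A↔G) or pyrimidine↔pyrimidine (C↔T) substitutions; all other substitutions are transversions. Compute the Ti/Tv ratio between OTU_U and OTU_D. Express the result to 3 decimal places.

Mismatches occur at site 1 (T↔A, transversion), site 7 (C↔T, transition), site 8 (C↔T, transition), site 15 (T↔G, transversion), site 26 (T↔C, transition), site 31 (T↔C, transition).
Of the 6 differences, 4 transitions and 2 transversions, so Ti/Tv = 4/2 = 2.000.

2.000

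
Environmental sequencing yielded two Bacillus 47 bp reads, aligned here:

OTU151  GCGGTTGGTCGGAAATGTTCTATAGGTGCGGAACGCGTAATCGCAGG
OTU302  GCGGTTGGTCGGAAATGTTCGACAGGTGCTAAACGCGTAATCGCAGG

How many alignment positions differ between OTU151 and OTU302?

The sequences differ at positions 21 (T/G), 23 (T/C), 30 (G/T), 31 (G/A).
That gives 4 mismatches out of 47 aligned sites, so the Hamming distance is 4.

4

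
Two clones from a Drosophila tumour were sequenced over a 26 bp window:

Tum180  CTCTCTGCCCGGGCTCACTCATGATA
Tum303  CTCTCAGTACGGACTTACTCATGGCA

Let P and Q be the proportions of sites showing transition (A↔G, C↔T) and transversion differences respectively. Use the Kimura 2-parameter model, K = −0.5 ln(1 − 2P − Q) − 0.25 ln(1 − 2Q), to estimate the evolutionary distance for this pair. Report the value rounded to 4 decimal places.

Differing sites — 6:T/A (Tv); 8:C/T (Ti); 9:C/A (Tv); 13:G/A (Ti); 16:C/T (Ti); 24:A/G (Ti); 25:T/C (Ti).
Of the 7 differences, 5 transitions and 2 transversions over 26 sites: P = 5/26 = 0.192308, Q = 2/26 = 0.076923.
d = −0.5·ln(0.538461) − 0.25·ln(0.846154) = −0.5·(-0.619040) − 0.25·(-0.167054) = 0.3513.

0.3513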